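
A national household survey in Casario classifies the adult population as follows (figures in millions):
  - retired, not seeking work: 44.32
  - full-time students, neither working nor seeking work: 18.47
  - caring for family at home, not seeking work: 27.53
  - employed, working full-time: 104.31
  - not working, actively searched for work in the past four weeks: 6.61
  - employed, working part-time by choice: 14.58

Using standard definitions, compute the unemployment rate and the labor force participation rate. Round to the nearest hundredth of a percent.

Unemployment rate ≈ 5.27%; labor force participation rate ≈ 58.15%.

Employed = 104.31 + 14.58 = 118.89 million.
Unemployed = 6.61 million.
Labor force = 118.89 + 6.61 = 125.50 million.
Not in labor force = 44.32 + 18.47 + 27.53 = 90.32 million (those not working and not actively searching are outside the labor force).
Civilian working-age population = 125.50 + 90.32 = 215.82 million.
Unemployment rate = 6.61 / 125.50 = 5.27%.
Labor force participation rate = 125.50 / 215.82 = 58.15%.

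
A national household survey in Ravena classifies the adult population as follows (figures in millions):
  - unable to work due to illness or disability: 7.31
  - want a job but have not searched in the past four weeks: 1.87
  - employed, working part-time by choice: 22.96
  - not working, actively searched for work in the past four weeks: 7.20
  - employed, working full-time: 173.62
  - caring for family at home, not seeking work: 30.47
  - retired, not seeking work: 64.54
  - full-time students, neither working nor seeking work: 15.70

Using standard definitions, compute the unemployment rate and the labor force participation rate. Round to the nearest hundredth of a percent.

Employed = 22.96 + 173.62 = 196.58 million.
Unemployed = 7.20 million.
Labor force = 196.58 + 7.20 = 203.78 million.
Not in labor force = 7.31 + 1.87 + 30.47 + 64.54 + 15.70 = 119.89 million (those not working and not actively searching are outside the labor force — including those who want a job but have given up searching).
Civilian working-age population = 203.78 + 119.89 = 323.67 million.
Unemployment rate = 7.20 / 203.78 = 3.53%.
Labor force participation rate = 203.78 / 323.67 = 62.96%.

Unemployment rate ≈ 3.53%; labor force participation rate ≈ 62.96%.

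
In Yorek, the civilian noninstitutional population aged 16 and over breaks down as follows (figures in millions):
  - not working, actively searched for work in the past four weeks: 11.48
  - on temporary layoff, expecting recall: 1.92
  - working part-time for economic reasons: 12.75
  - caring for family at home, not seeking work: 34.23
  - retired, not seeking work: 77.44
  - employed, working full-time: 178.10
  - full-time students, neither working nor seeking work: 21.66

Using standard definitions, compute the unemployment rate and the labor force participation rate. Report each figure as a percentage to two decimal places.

Employed = 12.75 + 178.10 = 190.85 million (anyone who worked, including part-time for economic reasons, counts as employed).
Unemployed = 11.48 + 1.92 = 13.40 million (jobless and actively searching, or on temporary layoff).
Labor force = 190.85 + 13.40 = 204.25 million.
Not in labor force = 34.23 + 77.44 + 21.66 = 133.33 million (those not working and not actively searching are outside the labor force).
Civilian working-age population = 204.25 + 133.33 = 337.58 million.
Unemployment rate = 13.40 / 204.25 = 6.56%.
Labor force participation rate = 204.25 / 337.58 = 60.50%.

Unemployment rate ≈ 6.56%; labor force participation rate ≈ 60.50%.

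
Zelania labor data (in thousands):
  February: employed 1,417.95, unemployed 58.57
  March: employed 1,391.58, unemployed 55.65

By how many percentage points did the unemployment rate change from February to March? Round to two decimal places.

February: labor force = 1,417.95 + 58.57 = 1,476.52; u = 58.57/1,476.52 = 3.97%.
March: labor force = 1,391.58 + 55.65 = 1,447.23; u = 55.65/1,447.23 = 3.85%.
Change = 3.85% − 3.97% = −0.12 pp.

The unemployment rate changed by −0.12 percentage points.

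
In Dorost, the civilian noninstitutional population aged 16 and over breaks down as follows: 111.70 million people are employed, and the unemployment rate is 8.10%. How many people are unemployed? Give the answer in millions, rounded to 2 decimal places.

Let U be the number unemployed. The labor force is E + U, and U/(E+U) = 0.0810.
So U = 0.0810 × 111.70 / (1 − 0.0810) = 9.0477 / 0.9190 ≈ 9.85 million.

About 9.85 million are unemployed.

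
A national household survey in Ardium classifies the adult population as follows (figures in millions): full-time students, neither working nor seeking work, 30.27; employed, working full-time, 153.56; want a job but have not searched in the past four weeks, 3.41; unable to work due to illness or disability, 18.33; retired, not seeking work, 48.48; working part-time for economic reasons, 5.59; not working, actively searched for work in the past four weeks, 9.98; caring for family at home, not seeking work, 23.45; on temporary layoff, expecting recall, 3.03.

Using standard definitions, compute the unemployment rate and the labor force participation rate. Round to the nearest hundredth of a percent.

Unemployment rate ≈ 7.56%; labor force participation rate ≈ 58.14%.

Employed = 153.56 + 5.59 = 159.15 million (anyone who worked, including part-time for economic reasons, counts as employed).
Unemployed = 9.98 + 3.03 = 13.01 million (jobless and actively searching, or on temporary layoff).
Labor force = 159.15 + 13.01 = 172.16 million.
Not in labor force = 30.27 + 3.41 + 18.33 + 48.48 + 23.45 = 123.94 million (those not working and not actively searching are outside the labor force — including those who want a job but have given up searching).
Civilian working-age population = 172.16 + 123.94 = 296.10 million.
Unemployment rate = 13.01 / 172.16 = 7.56%.
Labor force participation rate = 172.16 / 296.10 = 58.14%.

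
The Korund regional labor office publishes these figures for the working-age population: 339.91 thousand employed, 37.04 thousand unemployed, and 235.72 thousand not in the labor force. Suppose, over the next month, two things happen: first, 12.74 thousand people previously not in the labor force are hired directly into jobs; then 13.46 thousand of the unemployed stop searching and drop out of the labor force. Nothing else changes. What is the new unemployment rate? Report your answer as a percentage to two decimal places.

Initially, labor force = 339.91 + 37.04 = 376.95 thousand, so u = 37.04/376.95 = 9.83%.
After the first change, employed and labor force both rise by 12.74; unemployed unchanged → E = 352.65, U = 37.04, labor force = 389.69 thousand.
After the second change, unemployed and labor force both fall by 13.46 → E = 352.65, U = 23.58, labor force = 376.23 thousand.
New unemployment rate = 23.58 / 376.23 = 6.27%.

New unemployment rate ≈ 6.27%.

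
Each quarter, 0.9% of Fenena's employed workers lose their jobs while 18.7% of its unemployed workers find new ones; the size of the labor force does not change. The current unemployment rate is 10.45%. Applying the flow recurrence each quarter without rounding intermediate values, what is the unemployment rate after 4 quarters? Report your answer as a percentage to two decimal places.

Unemployment rate after four quarters ≈ 7.04%.

With a fixed labor force, u_{t+1} = u_t + s·(1−u_t) − f·u_t = u_t·(1−s−f) + s.
Here 1−s−f = 0.804 and s = 0.009.
u_1 = 0.104500 × 0.804 + 0.009 = 0.093018.
u_2 = 0.093018 × 0.804 + 0.009 = 0.083786.
u_3 = 0.083786 × 0.804 + 0.009 = 0.076364.
u_4 = 0.076364 × 0.804 + 0.009 = 0.070397.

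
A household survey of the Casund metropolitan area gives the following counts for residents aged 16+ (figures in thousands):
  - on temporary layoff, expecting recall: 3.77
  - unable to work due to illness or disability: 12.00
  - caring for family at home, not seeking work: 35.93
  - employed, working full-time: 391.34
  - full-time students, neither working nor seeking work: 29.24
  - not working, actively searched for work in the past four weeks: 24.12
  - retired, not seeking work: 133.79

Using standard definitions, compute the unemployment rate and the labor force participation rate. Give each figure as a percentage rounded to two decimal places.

Employed = 391.34 thousand.
Unemployed = 3.77 + 24.12 = 27.89 thousand (jobless and actively searching, or on temporary layoff).
Labor force = 391.34 + 27.89 = 419.23 thousand.
Not in labor force = 12.00 + 35.93 + 29.24 + 133.79 = 210.96 thousand (those not working and not actively searching are outside the labor force).
Civilian working-age population = 419.23 + 210.96 = 630.19 thousand.
Unemployment rate = 27.89 / 419.23 = 6.65%.
Labor force participation rate = 419.23 / 630.19 = 66.52%.

Unemployment rate ≈ 6.65%; labor force participation rate ≈ 66.52%.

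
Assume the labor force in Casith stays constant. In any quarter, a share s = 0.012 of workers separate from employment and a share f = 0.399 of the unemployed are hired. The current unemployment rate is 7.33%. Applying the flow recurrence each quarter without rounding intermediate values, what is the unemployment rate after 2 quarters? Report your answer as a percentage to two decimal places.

Unemployment rate after two quarters ≈ 4.45%.

With a fixed labor force, u_{t+1} = u_t + s·(1−u_t) − f·u_t = u_t·(1−s−f) + s.
Here 1−s−f = 0.589 and s = 0.012.
u_1 = 0.073300 × 0.589 + 0.012 = 0.055174.
u_2 = 0.055174 × 0.589 + 0.012 = 0.044497.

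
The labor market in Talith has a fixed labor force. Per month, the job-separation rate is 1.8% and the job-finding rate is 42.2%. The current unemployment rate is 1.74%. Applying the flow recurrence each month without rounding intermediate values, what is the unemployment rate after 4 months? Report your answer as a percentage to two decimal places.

Unemployment rate after four months ≈ 3.86%.

With a fixed labor force, u_{t+1} = u_t + s·(1−u_t) − f·u_t = u_t·(1−s−f) + s.
Here 1−s−f = 0.560 and s = 0.018.
u_1 = 0.017400 × 0.560 + 0.018 = 0.027744.
u_2 = 0.027744 × 0.560 + 0.018 = 0.033537.
u_3 = 0.033537 × 0.560 + 0.018 = 0.036781.
u_4 = 0.036781 × 0.560 + 0.018 = 0.038597.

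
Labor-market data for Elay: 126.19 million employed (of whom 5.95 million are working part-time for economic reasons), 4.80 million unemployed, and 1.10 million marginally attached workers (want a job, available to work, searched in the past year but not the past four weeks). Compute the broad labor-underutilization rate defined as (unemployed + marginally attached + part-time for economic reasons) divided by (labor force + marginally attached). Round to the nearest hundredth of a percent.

Labor force = 126.19 + 4.80 = 130.99 million.
Numerator = 4.80 + 1.10 + 5.95 = 11.85 million.
Denominator = 130.99 + 1.10 = 132.09 million.
Broad rate = 11.85 / 132.09 = 8.97%.

Broad underutilization rate ≈ 8.97%.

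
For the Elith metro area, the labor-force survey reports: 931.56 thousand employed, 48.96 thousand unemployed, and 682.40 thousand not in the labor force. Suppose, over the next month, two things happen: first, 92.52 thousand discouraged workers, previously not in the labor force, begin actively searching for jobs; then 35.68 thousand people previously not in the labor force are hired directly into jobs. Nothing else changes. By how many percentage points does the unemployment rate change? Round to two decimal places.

The unemployment rate changes by +7.77 percentage points.

Initially, labor force = 931.56 + 48.96 = 980.52 thousand, so u = 48.96/980.52 = 4.99%.
After the first change, unemployed and labor force both rise by 92.52 → E = 931.56, U = 141.48, labor force = 1,073.04 thousand.
After the second change, employed and labor force both rise by 35.68; unemployed unchanged → E = 967.24, U = 141.48, labor force = 1,108.72 thousand.
New unemployment rate = 141.48 / 1,108.72 = 12.76%.
Change = 12.76% − 4.99% = +7.77 percentage points.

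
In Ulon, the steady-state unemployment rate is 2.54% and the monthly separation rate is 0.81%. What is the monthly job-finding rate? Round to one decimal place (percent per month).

Job-finding rate ≈ 31.1% per month.

From u* = s/(s+f): f = s·(1−u)/u.
f = 0.81 × (1 − 0.0254) / 0.0254 = 0.7894 / 0.0254 ≈ 31.1% per month.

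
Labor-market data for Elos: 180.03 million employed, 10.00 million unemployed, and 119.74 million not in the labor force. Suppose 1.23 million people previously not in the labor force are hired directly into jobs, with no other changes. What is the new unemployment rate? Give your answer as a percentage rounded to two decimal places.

Initially, labor force = 180.03 + 10.00 = 190.03 million, so u = 10.00/190.03 = 5.26%.
After the change, employed and labor force both rise by 1.23; unemployed unchanged → E = 181.26, U = 10.00, labor force = 191.26 million.
New unemployment rate = 10.00 / 191.26 = 5.23%.

New unemployment rate ≈ 5.23%.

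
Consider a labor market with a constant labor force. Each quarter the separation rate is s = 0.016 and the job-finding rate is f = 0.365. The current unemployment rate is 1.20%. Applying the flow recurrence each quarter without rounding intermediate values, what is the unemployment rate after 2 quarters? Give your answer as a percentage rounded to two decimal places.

Unemployment rate after two quarters ≈ 3.05%.

With a fixed labor force, u_{t+1} = u_t + s·(1−u_t) − f·u_t = u_t·(1−s−f) + s.
Here 1−s−f = 0.619 and s = 0.016.
u_1 = 0.012000 × 0.619 + 0.016 = 0.023428.
u_2 = 0.023428 × 0.619 + 0.016 = 0.030502.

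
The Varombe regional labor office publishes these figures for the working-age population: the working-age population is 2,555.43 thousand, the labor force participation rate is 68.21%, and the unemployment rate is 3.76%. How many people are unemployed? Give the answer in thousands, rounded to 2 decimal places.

About 65.54 thousand are unemployed.

Labor force = 0.6821 × 2,555.43 = 1,743.06 thousand.
Unemployed = 0.0376 × 1,743.06 ≈ 65.54 thousand.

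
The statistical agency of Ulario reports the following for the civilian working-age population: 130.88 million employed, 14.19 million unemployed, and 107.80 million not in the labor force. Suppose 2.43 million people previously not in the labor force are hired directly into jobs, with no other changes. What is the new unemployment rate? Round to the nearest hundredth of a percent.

Initially, labor force = 130.88 + 14.19 = 145.07 million, so u = 14.19/145.07 = 9.78%.
After the change, employed and labor force both rise by 2.43; unemployed unchanged → E = 133.31, U = 14.19, labor force = 147.50 million.
New unemployment rate = 14.19 / 147.50 = 9.62%.

New unemployment rate ≈ 9.62%.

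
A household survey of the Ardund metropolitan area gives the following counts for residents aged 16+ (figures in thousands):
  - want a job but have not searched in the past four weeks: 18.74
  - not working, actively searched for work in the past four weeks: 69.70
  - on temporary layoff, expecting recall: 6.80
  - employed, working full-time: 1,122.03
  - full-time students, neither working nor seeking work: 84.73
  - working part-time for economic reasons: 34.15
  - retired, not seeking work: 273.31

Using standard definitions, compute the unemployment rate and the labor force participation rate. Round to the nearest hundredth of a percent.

Unemployment rate ≈ 6.21%; labor force participation rate ≈ 76.59%.

Employed = 1,122.03 + 34.15 = 1,156.18 thousand (anyone who worked, including part-time for economic reasons, counts as employed).
Unemployed = 69.70 + 6.80 = 76.50 thousand (jobless and actively searching, or on temporary layoff).
Labor force = 1,156.18 + 76.50 = 1,232.68 thousand.
Not in labor force = 18.74 + 84.73 + 273.31 = 376.78 thousand (those not working and not actively searching are outside the labor force — including those who want a job but have given up searching).
Civilian working-age population = 1,232.68 + 376.78 = 1,609.46 thousand.
Unemployment rate = 76.50 / 1,232.68 = 6.21%.
Labor force participation rate = 1,232.68 / 1,609.46 = 76.59%.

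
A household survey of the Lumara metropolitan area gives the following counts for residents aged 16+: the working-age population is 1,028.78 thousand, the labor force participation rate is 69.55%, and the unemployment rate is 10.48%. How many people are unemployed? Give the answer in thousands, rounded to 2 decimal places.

About 74.99 thousand are unemployed.

Labor force = 0.6955 × 1,028.78 = 715.52 thousand.
Unemployed = 0.1048 × 715.52 ≈ 74.99 thousand.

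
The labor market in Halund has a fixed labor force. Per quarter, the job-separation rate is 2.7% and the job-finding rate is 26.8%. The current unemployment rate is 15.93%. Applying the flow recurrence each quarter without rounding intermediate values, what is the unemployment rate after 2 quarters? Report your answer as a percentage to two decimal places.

Unemployment rate after two quarters ≈ 12.52%.

With a fixed labor force, u_{t+1} = u_t + s·(1−u_t) − f·u_t = u_t·(1−s−f) + s.
Here 1−s−f = 0.705 and s = 0.027.
u_1 = 0.159300 × 0.705 + 0.027 = 0.139306.
u_2 = 0.139306 × 0.705 + 0.027 = 0.125211.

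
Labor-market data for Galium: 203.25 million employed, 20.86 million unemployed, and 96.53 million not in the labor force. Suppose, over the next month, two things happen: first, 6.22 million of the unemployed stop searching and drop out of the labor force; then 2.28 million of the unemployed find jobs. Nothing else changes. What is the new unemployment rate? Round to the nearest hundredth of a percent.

Initially, labor force = 203.25 + 20.86 = 224.11 million, so u = 20.86/224.11 = 9.31%.
After the first change, unemployed and labor force both fall by 6.22 → E = 203.25, U = 14.64, labor force = 217.89 million.
After the second change, unemployed falls and employed rises by 2.28; labor force unchanged → E = 205.53, U = 12.36, labor force = 217.89 million.
New unemployment rate = 12.36 / 217.89 = 5.67%.

New unemployment rate ≈ 5.67%.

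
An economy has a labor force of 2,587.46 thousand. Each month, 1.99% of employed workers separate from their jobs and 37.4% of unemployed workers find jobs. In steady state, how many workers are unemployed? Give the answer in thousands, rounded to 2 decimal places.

About 130.72 thousand are unemployed in steady state.

Steady-state unemployment rate u* = s/(s+f) = 1.99/(1.99+37.4) = 0.050520.
Unemployed = u* × labor force = 0.050520 × 2,587.46 ≈ 130.72 thousand.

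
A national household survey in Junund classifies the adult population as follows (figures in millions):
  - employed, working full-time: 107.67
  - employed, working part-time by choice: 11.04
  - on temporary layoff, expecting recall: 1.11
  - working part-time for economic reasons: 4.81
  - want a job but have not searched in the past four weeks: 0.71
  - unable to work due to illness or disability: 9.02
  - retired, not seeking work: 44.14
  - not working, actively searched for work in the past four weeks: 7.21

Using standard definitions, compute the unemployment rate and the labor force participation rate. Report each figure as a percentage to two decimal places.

Unemployment rate ≈ 6.31%; labor force participation rate ≈ 70.99%.

Employed = 107.67 + 11.04 + 4.81 = 123.52 million (anyone who worked, including part-time for economic reasons, counts as employed).
Unemployed = 1.11 + 7.21 = 8.32 million (jobless and actively searching, or on temporary layoff).
Labor force = 123.52 + 8.32 = 131.84 million.
Not in labor force = 0.71 + 9.02 + 44.14 = 53.87 million (those not working and not actively searching are outside the labor force — including those who want a job but have given up searching).
Civilian working-age population = 131.84 + 53.87 = 185.71 million.
Unemployment rate = 8.32 / 131.84 = 6.31%.
Labor force participation rate = 131.84 / 185.71 = 70.99%.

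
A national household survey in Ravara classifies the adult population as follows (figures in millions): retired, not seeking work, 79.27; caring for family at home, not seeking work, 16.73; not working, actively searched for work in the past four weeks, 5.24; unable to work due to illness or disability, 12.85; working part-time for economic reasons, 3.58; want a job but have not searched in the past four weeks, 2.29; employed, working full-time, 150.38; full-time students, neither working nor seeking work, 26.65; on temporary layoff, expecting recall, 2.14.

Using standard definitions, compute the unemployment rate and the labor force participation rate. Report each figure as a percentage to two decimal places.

Unemployment rate ≈ 4.57%; labor force participation rate ≈ 53.94%.

Employed = 3.58 + 150.38 = 153.96 million (anyone who worked, including part-time for economic reasons, counts as employed).
Unemployed = 5.24 + 2.14 = 7.38 million (jobless and actively searching, or on temporary layoff).
Labor force = 153.96 + 7.38 = 161.34 million.
Not in labor force = 79.27 + 16.73 + 12.85 + 2.29 + 26.65 = 137.79 million (those not working and not actively searching are outside the labor force — including those who want a job but have given up searching).
Civilian working-age population = 161.34 + 137.79 = 299.13 million.
Unemployment rate = 7.38 / 161.34 = 4.57%.
Labor force participation rate = 161.34 / 299.13 = 53.94%.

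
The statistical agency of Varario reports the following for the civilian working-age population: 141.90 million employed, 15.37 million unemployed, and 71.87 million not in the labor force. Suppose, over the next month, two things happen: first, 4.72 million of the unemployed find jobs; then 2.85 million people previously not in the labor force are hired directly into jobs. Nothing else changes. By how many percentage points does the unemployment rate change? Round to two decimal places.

Initially, labor force = 141.90 + 15.37 = 157.27 million, so u = 15.37/157.27 = 9.77%.
After the first change, unemployed falls and employed rises by 4.72; labor force unchanged → E = 146.62, U = 10.65, labor force = 157.27 million.
After the second change, employed and labor force both rise by 2.85; unemployed unchanged → E = 149.47, U = 10.65, labor force = 160.12 million.
New unemployment rate = 10.65 / 160.12 = 6.65%.
Change = 6.65% − 9.77% = −3.12 percentage points.

The unemployment rate changes by −3.12 percentage points.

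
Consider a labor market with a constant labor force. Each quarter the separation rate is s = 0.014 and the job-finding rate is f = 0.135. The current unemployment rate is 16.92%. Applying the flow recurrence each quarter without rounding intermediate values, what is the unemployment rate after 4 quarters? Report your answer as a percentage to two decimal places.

With a fixed labor force, u_{t+1} = u_t + s·(1−u_t) − f·u_t = u_t·(1−s−f) + s.
Here 1−s−f = 0.851 and s = 0.014.
u_1 = 0.169200 × 0.851 + 0.014 = 0.157989.
u_2 = 0.157989 × 0.851 + 0.014 = 0.148449.
u_3 = 0.148449 × 0.851 + 0.014 = 0.140330.
u_4 = 0.140330 × 0.851 + 0.014 = 0.133421.

Unemployment rate after four quarters ≈ 13.34%.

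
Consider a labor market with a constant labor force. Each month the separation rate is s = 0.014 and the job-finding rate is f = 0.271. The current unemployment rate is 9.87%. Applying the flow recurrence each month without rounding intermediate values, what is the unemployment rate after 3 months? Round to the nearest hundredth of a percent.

With a fixed labor force, u_{t+1} = u_t + s·(1−u_t) − f·u_t = u_t·(1−s−f) + s.
Here 1−s−f = 0.715 and s = 0.014.
u_1 = 0.098700 × 0.715 + 0.014 = 0.084570.
u_2 = 0.084570 × 0.715 + 0.014 = 0.074468.
u_3 = 0.074468 × 0.715 + 0.014 = 0.067245.

Unemployment rate after three months ≈ 6.72%.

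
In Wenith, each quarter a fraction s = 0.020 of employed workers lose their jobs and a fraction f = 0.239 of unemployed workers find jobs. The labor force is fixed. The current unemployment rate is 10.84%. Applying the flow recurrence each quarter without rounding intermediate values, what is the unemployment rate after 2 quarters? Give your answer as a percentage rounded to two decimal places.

With a fixed labor force, u_{t+1} = u_t + s·(1−u_t) − f·u_t = u_t·(1−s−f) + s.
Here 1−s−f = 0.741 and s = 0.020.
u_1 = 0.108400 × 0.741 + 0.020 = 0.100324.
u_2 = 0.100324 × 0.741 + 0.020 = 0.094340.

Unemployment rate after two quarters ≈ 9.43%.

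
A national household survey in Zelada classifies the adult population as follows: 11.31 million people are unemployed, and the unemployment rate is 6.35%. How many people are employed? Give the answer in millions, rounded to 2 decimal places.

Labor force = U / u = 11.31 / 0.0635 ≈ 178.11 million.
Employed = labor force − unemployed = 178.11 − 11.31 = 166.80 million.

About 166.80 million are employed.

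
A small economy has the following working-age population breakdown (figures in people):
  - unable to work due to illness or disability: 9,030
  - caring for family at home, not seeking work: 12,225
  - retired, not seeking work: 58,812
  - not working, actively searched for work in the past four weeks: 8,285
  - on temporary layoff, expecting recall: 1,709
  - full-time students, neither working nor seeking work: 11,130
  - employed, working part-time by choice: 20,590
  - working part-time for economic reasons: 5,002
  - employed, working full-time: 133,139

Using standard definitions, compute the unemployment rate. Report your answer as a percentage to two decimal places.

Unemployment rate ≈ 5.92%.

Employed = 20,590 + 5,002 + 133,139 = 158,731 (anyone who worked, including part-time for economic reasons, counts as employed).
Unemployed = 8,285 + 1,709 = 9,994 (jobless and actively searching, or on temporary layoff).
Labor force = 158,731 + 9,994 = 168,725.
Unemployment rate = 9,994 / 168,725 = 5.92%.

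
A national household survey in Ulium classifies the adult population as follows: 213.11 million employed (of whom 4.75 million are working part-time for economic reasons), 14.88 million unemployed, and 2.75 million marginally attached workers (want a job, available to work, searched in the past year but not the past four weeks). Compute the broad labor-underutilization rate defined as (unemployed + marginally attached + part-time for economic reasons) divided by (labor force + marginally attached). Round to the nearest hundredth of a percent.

Broad underutilization rate ≈ 9.70%.

Labor force = 213.11 + 14.88 = 227.99 million.
Numerator = 14.88 + 2.75 + 4.75 = 22.38 million.
Denominator = 227.99 + 2.75 = 230.74 million.
Broad rate = 22.38 / 230.74 = 9.70%.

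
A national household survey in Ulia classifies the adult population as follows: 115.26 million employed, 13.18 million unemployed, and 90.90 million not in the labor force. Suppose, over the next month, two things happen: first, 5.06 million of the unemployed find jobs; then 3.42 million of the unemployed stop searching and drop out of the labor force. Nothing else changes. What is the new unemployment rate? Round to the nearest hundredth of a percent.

New unemployment rate ≈ 3.76%.

Initially, labor force = 115.26 + 13.18 = 128.44 million, so u = 13.18/128.44 = 10.26%.
After the first change, unemployed falls and employed rises by 5.06; labor force unchanged → E = 120.32, U = 8.12, labor force = 128.44 million.
After the second change, unemployed and labor force both fall by 3.42 → E = 120.32, U = 4.70, labor force = 125.02 million.
New unemployment rate = 4.70 / 125.02 = 3.76%.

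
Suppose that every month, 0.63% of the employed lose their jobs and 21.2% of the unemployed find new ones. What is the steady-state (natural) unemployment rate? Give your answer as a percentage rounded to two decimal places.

Steady-state unemployment rate ≈ 2.89%.

At steady state the flows balance: s·E = f·U, so U/(E+U) = s/(s+f).
u* = 0.63 / (0.63 + 21.2) = 0.63 / 21.83 = 2.89%.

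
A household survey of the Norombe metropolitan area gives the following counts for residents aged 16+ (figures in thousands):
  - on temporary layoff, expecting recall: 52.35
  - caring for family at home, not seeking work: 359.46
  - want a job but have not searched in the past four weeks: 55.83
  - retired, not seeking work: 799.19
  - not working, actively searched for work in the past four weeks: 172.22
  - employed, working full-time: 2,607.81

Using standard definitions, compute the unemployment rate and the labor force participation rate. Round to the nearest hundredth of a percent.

Employed = 2,607.81 thousand.
Unemployed = 52.35 + 172.22 = 224.57 thousand (jobless and actively searching, or on temporary layoff).
Labor force = 2,607.81 + 224.57 = 2,832.38 thousand.
Not in labor force = 359.46 + 55.83 + 799.19 = 1,214.48 thousand (those not working and not actively searching are outside the labor force — including those who want a job but have given up searching).
Civilian working-age population = 2,832.38 + 1,214.48 = 4,046.86 thousand.
Unemployment rate = 224.57 / 2,832.38 = 7.93%.
Labor force participation rate = 2,832.38 / 4,046.86 = 69.99%.

Unemployment rate ≈ 7.93%; labor force participation rate ≈ 69.99%.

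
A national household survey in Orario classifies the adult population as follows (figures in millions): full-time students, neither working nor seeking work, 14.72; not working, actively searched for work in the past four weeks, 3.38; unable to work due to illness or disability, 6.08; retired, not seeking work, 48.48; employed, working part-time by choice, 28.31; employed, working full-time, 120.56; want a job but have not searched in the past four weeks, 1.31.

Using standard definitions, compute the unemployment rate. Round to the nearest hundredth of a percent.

Unemployment rate ≈ 2.22%.

Employed = 28.31 + 120.56 = 148.87 million.
Unemployed = 3.38 million.
Labor force = 148.87 + 3.38 = 152.25 million.
Unemployment rate = 3.38 / 152.25 = 2.22%.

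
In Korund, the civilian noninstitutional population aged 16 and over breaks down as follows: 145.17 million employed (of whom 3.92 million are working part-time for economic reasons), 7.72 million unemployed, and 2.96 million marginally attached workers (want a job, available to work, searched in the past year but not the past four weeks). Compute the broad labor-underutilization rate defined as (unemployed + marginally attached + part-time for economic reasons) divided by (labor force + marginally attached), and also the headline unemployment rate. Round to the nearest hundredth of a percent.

Labor force = 145.17 + 7.72 = 152.89 million.
Numerator = 7.72 + 2.96 + 3.92 = 14.60 million.
Denominator = 152.89 + 2.96 = 155.85 million.
Broad rate = 14.60 / 155.85 = 9.37%.
Headline unemployment rate = 7.72 / 152.89 = 5.05%.

Broad underutilization rate ≈ 9.37%; headline unemployment rate ≈ 5.05%.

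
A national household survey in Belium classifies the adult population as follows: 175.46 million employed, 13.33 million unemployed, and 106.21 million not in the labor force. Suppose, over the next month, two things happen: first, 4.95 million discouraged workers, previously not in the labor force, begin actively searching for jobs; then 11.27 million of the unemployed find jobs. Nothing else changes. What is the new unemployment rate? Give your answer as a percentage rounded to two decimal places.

Initially, labor force = 175.46 + 13.33 = 188.79 million, so u = 13.33/188.79 = 7.06%.
After the first change, unemployed and labor force both rise by 4.95 → E = 175.46, U = 18.28, labor force = 193.74 million.
After the second change, unemployed falls and employed rises by 11.27; labor force unchanged → E = 186.73, U = 7.01, labor force = 193.74 million.
New unemployment rate = 7.01 / 193.74 = 3.62%.

New unemployment rate ≈ 3.62%.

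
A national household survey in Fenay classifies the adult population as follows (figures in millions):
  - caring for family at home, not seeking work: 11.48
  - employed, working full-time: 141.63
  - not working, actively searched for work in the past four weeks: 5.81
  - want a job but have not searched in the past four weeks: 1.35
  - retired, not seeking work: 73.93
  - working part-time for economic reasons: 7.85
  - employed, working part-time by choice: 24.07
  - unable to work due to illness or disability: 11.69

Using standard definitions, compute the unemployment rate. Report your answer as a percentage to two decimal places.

Employed = 141.63 + 7.85 + 24.07 = 173.55 million (anyone who worked, including part-time for economic reasons, counts as employed).
Unemployed = 5.81 million.
Labor force = 173.55 + 5.81 = 179.36 million.
Unemployment rate = 5.81 / 179.36 = 3.24%.

Unemployment rate ≈ 3.24%.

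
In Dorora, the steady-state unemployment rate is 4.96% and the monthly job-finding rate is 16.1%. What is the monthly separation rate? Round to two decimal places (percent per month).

From u* = s/(s+f): s = u·f/(1−u).
s = 0.0496 × 16.1 / (1 − 0.0496) = 0.7986 / 0.9504 ≈ 0.84% per month.

Separation rate ≈ 0.84% per month.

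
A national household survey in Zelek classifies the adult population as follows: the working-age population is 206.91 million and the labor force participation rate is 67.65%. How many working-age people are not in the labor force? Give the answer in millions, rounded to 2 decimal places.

About 66.94 million are not in the labor force.

Share not in the labor force = 1 − 0.6765 = 0.3235.
Not in labor force = 0.3235 × 206.91 ≈ 66.94 million.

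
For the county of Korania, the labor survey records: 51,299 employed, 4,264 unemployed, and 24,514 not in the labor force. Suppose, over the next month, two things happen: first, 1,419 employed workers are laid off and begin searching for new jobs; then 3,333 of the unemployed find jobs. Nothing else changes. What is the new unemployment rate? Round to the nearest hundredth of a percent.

New unemployment rate ≈ 4.23%.

Initially, labor force = 51,299 + 4,264 = 55,563, so u = 4,264/55,563 = 7.67%.
After the first change, employed falls and unemployed rises by 1,419; labor force unchanged → E = 49,880, U = 5,683, labor force = 55,563.
After the second change, unemployed falls and employed rises by 3,333; labor force unchanged → E = 53,213, U = 2,350, labor force = 55,563.
New unemployment rate = 2,350 / 55,563 = 4.23%.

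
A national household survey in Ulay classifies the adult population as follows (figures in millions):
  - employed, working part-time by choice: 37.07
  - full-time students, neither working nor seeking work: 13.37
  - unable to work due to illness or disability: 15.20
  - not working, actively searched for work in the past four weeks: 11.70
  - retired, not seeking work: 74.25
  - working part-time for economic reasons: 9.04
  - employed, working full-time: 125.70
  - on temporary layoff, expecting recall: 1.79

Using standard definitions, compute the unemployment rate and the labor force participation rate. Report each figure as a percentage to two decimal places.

Unemployment rate ≈ 7.28%; labor force participation rate ≈ 64.31%.

Employed = 37.07 + 9.04 + 125.70 = 171.81 million (anyone who worked, including part-time for economic reasons, counts as employed).
Unemployed = 11.70 + 1.79 = 13.49 million (jobless and actively searching, or on temporary layoff).
Labor force = 171.81 + 13.49 = 185.30 million.
Not in labor force = 13.37 + 15.20 + 74.25 = 102.82 million (those not working and not actively searching are outside the labor force).
Civilian working-age population = 185.30 + 102.82 = 288.12 million.
Unemployment rate = 13.49 / 185.30 = 7.28%.
Labor force participation rate = 185.30 / 288.12 = 64.31%.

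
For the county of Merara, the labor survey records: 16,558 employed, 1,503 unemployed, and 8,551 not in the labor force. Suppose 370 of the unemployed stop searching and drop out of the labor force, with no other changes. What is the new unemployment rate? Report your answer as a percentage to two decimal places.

Initially, labor force = 16,558 + 1,503 = 18,061, so u = 1,503/18,061 = 8.32%.
After the change, unemployed and labor force both fall by 370 → E = 16,558, U = 1,133, labor force = 17,691.
New unemployment rate = 1,133 / 17,691 = 6.40%.

New unemployment rate ≈ 6.40%.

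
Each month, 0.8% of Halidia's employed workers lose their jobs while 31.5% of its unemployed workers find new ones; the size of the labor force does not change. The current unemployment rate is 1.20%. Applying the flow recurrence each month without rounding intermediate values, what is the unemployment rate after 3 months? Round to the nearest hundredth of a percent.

Unemployment rate after three months ≈ 2.08%.

With a fixed labor force, u_{t+1} = u_t + s·(1−u_t) − f·u_t = u_t·(1−s−f) + s.
Here 1−s−f = 0.677 and s = 0.008.
u_1 = 0.012000 × 0.677 + 0.008 = 0.016124.
u_2 = 0.016124 × 0.677 + 0.008 = 0.018916.
u_3 = 0.018916 × 0.677 + 0.008 = 0.020806.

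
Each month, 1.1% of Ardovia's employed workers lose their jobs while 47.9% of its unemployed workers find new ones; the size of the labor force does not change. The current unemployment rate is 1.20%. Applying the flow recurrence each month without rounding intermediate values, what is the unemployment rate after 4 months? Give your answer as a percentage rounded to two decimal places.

With a fixed labor force, u_{t+1} = u_t + s·(1−u_t) − f·u_t = u_t·(1−s−f) + s.
Here 1−s−f = 0.510 and s = 0.011.
u_1 = 0.012000 × 0.510 + 0.011 = 0.017120.
u_2 = 0.017120 × 0.510 + 0.011 = 0.019731.
u_3 = 0.019731 × 0.510 + 0.011 = 0.021063.
u_4 = 0.021063 × 0.510 + 0.011 = 0.021742.

Unemployment rate after four months ≈ 2.17%.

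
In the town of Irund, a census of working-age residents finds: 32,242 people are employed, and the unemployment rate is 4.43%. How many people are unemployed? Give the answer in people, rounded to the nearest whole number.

About 1,495 are unemployed.

Let U be the number unemployed. The labor force is E + U, and U/(E+U) = 0.0443.
So U = 0.0443 × 32,242 / (1 − 0.0443) = 1428.32 / 0.9557 ≈ 1,495.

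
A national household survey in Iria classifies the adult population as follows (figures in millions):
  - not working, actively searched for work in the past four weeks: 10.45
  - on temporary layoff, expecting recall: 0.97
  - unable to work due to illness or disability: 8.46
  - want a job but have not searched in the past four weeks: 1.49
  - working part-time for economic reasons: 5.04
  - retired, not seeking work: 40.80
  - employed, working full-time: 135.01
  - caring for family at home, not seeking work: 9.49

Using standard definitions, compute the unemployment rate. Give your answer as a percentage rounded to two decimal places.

Employed = 5.04 + 135.01 = 140.05 million (anyone who worked, including part-time for economic reasons, counts as employed).
Unemployed = 10.45 + 0.97 = 11.42 million (jobless and actively searching, or on temporary layoff).
Labor force = 140.05 + 11.42 = 151.47 million.
Unemployment rate = 11.42 / 151.47 = 7.54%.

Unemployment rate ≈ 7.54%.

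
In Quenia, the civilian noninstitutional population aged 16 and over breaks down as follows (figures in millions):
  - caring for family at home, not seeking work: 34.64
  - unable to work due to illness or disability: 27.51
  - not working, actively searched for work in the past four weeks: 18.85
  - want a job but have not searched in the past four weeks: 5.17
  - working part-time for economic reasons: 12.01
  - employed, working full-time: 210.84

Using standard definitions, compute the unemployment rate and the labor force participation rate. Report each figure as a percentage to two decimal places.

Employed = 12.01 + 210.84 = 222.85 million (anyone who worked, including part-time for economic reasons, counts as employed).
Unemployed = 18.85 million.
Labor force = 222.85 + 18.85 = 241.70 million.
Not in labor force = 34.64 + 27.51 + 5.17 = 67.32 million (those not working and not actively searching are outside the labor force — including those who want a job but have given up searching).
Civilian working-age population = 241.70 + 67.32 = 309.02 million.
Unemployment rate = 18.85 / 241.70 = 7.80%.
Labor force participation rate = 241.70 / 309.02 = 78.22%.

Unemployment rate ≈ 7.80%; labor force participation rate ≈ 78.22%.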